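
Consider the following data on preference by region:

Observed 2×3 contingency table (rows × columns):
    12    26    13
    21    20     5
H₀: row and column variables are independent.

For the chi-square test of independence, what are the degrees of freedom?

df = (r−1)(c−1) = (2−1)·(3−1) = 2

degrees of freedom = 2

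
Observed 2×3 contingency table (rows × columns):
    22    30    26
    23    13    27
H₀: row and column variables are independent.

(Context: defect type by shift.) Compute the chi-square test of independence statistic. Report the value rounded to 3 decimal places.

Row totals [78, 63], col totals [45, 43, 53], n=141
χ² = (22−24.89)²/24.89 + (30−23.79)²/23.79 + (26−29.32)²/29.32 + (23−20.11)²/20.11 + (13−19.21)²/19.21 + (27−23.68)²/23.68 = 5.2254
df = 2

test statistic = 5.225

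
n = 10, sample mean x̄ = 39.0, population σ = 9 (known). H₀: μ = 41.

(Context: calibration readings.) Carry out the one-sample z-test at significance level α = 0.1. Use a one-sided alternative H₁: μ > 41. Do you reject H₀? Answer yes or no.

SE = σ/√n = 9/√10 = 2.8460
z = (x̄−μ₀)/SE = (39.0−41)/2.8460 = -0.7027
p-value (one-sided, H₁ greater) = 0.75889
At α=0.1: p ≥ α → fail to reject H₀

reject H₀: no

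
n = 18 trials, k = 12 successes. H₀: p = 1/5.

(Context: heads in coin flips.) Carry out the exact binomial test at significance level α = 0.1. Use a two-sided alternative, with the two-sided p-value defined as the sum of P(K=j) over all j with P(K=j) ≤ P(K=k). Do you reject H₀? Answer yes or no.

reject H₀: yes

Exact binomial: n=18, k=12, p₀=1/5=0.2000
P(X=j) = C(n,j)·p₀^j·(1−p₀)^(n−j); p = Σ P(X=j) over j with P(X=j) ≤ P(X=12)
p-value (two-sided) = 0.00002
At α=0.1: p < α → reject H₀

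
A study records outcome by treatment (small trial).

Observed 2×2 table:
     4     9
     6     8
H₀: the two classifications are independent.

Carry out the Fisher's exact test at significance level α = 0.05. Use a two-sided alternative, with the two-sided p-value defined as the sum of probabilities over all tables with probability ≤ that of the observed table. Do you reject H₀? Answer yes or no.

Margins: r₁=13, r₂=14, c₁=10, c₂=17, n=27
p_obs = C(13,4)·C(14,6)/C(27,10); sum pmf over tables with pmf ≤ p_obs
p-value (two-sided) = 0.69458
At α=0.05: p ≥ α → fail to reject H₀

reject H₀: no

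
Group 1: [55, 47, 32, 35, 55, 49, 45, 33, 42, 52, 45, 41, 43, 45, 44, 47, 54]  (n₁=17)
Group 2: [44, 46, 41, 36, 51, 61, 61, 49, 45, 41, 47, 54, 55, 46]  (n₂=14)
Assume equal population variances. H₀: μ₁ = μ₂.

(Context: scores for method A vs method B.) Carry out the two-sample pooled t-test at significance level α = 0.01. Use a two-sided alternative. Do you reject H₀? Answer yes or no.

reject H₀: no

x̄₁=44.941, s₁=7.058, n₁=17
x̄₂=48.357, s₂=7.376, n₂=14
s_p² = [16·7.058² + 13·7.376²]/29 = 51.8674
SE = √(s_p²·(1/17+1/14)) = 2.5992
t = (44.941−48.357)/2.5992 = -1.3142
df = 29
p-value (two-sided) = 0.19907
At α=0.01: p ≥ α → fail to reject H₀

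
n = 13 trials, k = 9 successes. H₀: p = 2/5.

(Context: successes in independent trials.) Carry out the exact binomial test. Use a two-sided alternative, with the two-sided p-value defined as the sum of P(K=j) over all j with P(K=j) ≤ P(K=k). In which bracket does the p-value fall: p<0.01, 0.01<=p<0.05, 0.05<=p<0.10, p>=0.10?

Exact binomial: n=13, k=9, p₀=2/5=0.4000
P(X=j) = C(n,j)·p₀^j·(1−p₀)^(n−j); p = Σ P(X=j) over j with P(X=j) ≤ P(X=9)
p-value (two-sided) = 0.04471
→ bracket: 0.01<=p<0.05

p-value bracket: 0.01<=p<0.05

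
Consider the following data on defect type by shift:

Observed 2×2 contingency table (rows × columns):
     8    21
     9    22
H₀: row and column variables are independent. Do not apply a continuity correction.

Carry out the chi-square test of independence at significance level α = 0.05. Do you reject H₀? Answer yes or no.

Row totals [29, 31], col totals [17, 43], n=60
χ² = (8−8.22)²/8.22 + (21−20.78)²/20.78 + (9−8.78)²/8.78 + (22−22.22)²/22.22 = 0.0154
df = 1
p-value (upper-tail) = 0.90114
At α=0.05: p ≥ α → fail to reject H₀

reject H₀: no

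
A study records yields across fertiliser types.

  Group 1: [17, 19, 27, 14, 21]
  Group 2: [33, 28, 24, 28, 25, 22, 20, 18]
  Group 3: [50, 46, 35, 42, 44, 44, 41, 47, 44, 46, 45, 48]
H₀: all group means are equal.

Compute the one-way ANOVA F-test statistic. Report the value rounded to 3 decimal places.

test statistic = 77.512

Group means [19.60, 24.75, 44.33], grand mean 33.120
SSB = Σnᵢ(x̄ᵢ−x̄)² = 2983.273; SSW = ΣΣ(x−x̄ᵢ)² = 423.367
MSB = 2983.273/2 = 1491.6367; MSW = 423.367/22 = 19.2439
F = MSB/MSW = 77.5120
df = (2, 22)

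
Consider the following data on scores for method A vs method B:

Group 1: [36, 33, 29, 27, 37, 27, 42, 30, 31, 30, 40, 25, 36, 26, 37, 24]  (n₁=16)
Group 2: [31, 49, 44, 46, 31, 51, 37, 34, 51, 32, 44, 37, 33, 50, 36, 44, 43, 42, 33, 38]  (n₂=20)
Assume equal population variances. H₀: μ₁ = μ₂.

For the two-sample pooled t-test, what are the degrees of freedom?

degrees of freedom = 34

df = n₁ + n₂ − 2 = 16 + 20 − 2 = 34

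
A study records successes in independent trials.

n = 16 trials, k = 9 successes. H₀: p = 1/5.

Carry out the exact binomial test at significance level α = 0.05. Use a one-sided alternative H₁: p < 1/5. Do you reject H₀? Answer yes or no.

Exact binomial: n=16, k=9, p₀=1/5=0.2000
P(X≤9) from Σ C(n,i)·p₀^i·(1−p₀)^(n−i)
p-value (one-sided, H₁ less) = 0.99975
At α=0.05: p ≥ α → fail to reject H₀

reject H₀: no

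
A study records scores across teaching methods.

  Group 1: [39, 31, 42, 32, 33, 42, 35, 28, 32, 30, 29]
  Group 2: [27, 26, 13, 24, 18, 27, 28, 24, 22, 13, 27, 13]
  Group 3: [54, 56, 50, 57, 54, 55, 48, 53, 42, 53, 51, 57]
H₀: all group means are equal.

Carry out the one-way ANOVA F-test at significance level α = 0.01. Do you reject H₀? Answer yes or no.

reject H₀: yes

Group means [33.91, 21.83, 52.50], grand mean 36.143
SSB = Σnᵢ(x̄ᵢ−x̄)² = 5722.710; SSW = ΣΣ(x−x̄ᵢ)² = 845.576
MSB = 5722.710/2 = 2861.3550; MSW = 845.576/32 = 26.4242
F = MSB/MSW = 108.2852
df = (2, 32)
p-value (upper-tail) = 0.00000
At α=0.01: p < α → reject H₀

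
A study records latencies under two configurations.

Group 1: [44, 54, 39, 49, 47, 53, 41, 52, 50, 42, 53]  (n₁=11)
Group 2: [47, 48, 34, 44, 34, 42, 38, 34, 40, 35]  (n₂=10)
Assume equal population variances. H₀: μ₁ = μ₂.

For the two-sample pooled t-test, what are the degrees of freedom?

df = n₁ + n₂ − 2 = 11 + 10 − 2 = 19

degrees of freedom = 19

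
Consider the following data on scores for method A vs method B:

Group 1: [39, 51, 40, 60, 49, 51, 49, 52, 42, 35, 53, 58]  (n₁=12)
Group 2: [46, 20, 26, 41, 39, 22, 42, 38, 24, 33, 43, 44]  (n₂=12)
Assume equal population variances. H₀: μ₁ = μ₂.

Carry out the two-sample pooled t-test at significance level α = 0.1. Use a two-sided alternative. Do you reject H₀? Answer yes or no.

reject H₀: yes

x̄₁=48.250, s₁=7.712, n₁=12
x̄₂=34.833, s₂=9.418, n₂=12
s_p² = [11·7.712² + 11·9.418²]/22 = 74.0871
SE = √(s_p²·(1/12+1/12)) = 3.5140
t = (48.250−34.833)/3.5140 = 3.8181
df = 22
p-value (two-sided) = 0.00094
At α=0.1: p < α → reject H₀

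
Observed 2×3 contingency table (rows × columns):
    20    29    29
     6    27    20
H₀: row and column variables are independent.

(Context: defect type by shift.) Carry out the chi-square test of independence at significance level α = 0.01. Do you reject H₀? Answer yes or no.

reject H₀: no

Row totals [78, 53], col totals [26, 56, 49], n=131
χ² = (20−15.48)²/15.48 + (29−33.34)²/33.34 + (29−29.18)²/29.18 + (6−10.52)²/10.52 + (27−22.66)²/22.66 + (20−19.82)²/19.82 = 4.6617
df = 2
p-value (upper-tail) = 0.09721
At α=0.01: p ≥ α → fail to reject H₀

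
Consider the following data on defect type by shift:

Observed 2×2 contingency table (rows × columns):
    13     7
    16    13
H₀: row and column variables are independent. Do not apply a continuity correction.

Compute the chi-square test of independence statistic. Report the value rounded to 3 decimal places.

Row totals [20, 29], col totals [29, 20], n=49
χ² = (13−11.84)²/11.84 + (7−8.16)²/8.16 + (16−17.16)²/17.16 + (13−11.84)²/11.84 = 0.4732
df = 1

test statistic = 0.473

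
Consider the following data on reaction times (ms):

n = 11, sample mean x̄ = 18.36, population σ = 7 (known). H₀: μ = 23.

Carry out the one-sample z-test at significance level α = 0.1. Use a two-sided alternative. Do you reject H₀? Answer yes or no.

reject H₀: yes

SE = σ/√n = 7/√11 = 2.1106
z = (x̄−μ₀)/SE = (18.36−23)/2.1106 = -2.1984
p-value (two-sided) = 0.02792
At α=0.1: p < α → reject H₀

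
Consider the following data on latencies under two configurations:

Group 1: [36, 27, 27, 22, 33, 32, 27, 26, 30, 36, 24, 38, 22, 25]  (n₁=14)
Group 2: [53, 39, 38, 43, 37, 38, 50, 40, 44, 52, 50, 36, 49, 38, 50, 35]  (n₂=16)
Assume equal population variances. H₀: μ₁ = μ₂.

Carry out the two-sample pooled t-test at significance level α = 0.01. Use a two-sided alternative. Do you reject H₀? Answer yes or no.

reject H₀: yes

x̄₁=28.929, s₁=5.298, n₁=14
x̄₂=43.250, s₂=6.393, n₂=16
s_p² = [13·5.298² + 15·6.393²]/28 = 34.9260
SE = √(s_p²·(1/14+1/16)) = 2.1628
t = (28.929−43.250)/2.1628 = -6.6218
df = 28
p-value (two-sided) = 0.00000
At α=0.01: p < α → reject H₀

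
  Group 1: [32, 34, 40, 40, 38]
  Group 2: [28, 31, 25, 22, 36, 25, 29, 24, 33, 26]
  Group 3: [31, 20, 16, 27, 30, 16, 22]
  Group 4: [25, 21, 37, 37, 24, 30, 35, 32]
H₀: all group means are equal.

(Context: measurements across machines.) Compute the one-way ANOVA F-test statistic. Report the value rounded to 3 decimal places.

Group means [36.80, 27.90, 23.14, 30.12], grand mean 28.867
SSB = Σnᵢ(x̄ᵢ−x̄)² = 566.035; SSW = ΣΣ(x−x̄ᵢ)² = 731.432
MSB = 566.035/3 = 188.6782; MSW = 731.432/26 = 28.1320
F = MSB/MSW = 6.7069
df = (3, 26)

test statistic = 6.707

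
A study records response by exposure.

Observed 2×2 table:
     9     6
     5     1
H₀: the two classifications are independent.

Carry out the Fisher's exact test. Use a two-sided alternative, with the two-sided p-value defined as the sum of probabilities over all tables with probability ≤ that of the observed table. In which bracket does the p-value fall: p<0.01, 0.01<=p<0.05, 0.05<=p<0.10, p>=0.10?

Margins: r₁=15, r₂=6, c₁=14, c₂=7, n=21
p_obs = C(15,9)·C(6,5)/C(21,14); sum pmf over tables with pmf ≤ p_obs
p-value (two-sided) = 0.61262
→ bracket: p>=0.10

p-value bracket: p>=0.10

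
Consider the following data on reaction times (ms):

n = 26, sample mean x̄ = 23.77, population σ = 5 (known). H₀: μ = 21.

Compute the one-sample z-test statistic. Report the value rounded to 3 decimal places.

test statistic = 2.825

SE = σ/√n = 5/√26 = 0.9806
z = (x̄−μ₀)/SE = (23.77−21)/0.9806 = 2.8249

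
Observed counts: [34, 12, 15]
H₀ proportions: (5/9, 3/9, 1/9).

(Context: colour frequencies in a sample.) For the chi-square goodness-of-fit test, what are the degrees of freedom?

df = k − 1 = 3 − 1 = 2

degrees of freedom = 2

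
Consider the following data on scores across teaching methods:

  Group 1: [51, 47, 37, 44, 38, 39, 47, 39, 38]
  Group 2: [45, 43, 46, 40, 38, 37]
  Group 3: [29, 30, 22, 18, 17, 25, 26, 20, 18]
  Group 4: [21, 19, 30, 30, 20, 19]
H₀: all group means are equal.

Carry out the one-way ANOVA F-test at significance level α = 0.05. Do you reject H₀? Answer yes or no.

Group means [42.22, 41.50, 22.78, 23.17], grand mean 32.433
SSB = Σnᵢ(x̄ᵢ−x̄)² = 2709.922; SSW = ΣΣ(x−x̄ᵢ)² = 615.444
MSB = 2709.922/3 = 903.3074; MSW = 615.444/26 = 23.6709
F = MSB/MSW = 38.1610
df = (3, 26)
p-value (upper-tail) = 0.00000
At α=0.05: p < α → reject H₀

reject H₀: yes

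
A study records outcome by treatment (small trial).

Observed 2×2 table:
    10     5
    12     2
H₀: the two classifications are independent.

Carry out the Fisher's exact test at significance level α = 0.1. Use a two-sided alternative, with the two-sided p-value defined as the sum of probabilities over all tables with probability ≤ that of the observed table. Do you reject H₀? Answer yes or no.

reject H₀: no

Margins: r₁=15, r₂=14, c₁=22, c₂=7, n=29
p_obs = C(15,10)·C(14,12)/C(29,22); sum pmf over tables with pmf ≤ p_obs
p-value (two-sided) = 0.38985
At α=0.1: p ≥ α → fail to reject H₀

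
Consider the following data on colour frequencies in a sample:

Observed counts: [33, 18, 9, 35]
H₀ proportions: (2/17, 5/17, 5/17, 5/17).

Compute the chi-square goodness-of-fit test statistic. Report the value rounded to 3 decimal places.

n = 95; E_i = n·p_i = [11.18, 27.94, 27.94, 27.94]
χ² = (33−11.18)²/11.18 + (18−27.94)²/27.94 + (9−27.94)²/27.94 + (35−27.94)²/27.94 = 60.7737
df = 3

test statistic = 60.774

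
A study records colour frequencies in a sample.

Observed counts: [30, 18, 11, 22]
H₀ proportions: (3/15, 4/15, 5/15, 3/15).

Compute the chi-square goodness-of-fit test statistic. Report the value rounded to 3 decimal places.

n = 81; E_i = n·p_i = [16.20, 21.60, 27.00, 16.20]
χ² = (30−16.20)²/16.20 + (18−21.60)²/21.60 + (11−27.00)²/27.00 + (22−16.20)²/16.20 = 23.9136
df = 3

test statistic = 23.914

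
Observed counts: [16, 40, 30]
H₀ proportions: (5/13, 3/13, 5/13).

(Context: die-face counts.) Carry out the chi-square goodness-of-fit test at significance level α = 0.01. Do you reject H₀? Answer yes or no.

reject H₀: yes

n = 86; E_i = n·p_i = [33.08, 19.85, 33.08]
χ² = (16−33.08)²/33.08 + (40−19.85)²/19.85 + (30−33.08)²/33.08 = 29.5690
df = 2
p-value (upper-tail) = 0.00000
At α=0.01: p < α → reject H₀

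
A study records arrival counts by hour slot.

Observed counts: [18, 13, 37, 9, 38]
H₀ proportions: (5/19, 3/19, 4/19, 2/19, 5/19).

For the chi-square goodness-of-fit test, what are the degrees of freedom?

df = k − 1 = 5 − 1 = 4

degrees of freedom = 4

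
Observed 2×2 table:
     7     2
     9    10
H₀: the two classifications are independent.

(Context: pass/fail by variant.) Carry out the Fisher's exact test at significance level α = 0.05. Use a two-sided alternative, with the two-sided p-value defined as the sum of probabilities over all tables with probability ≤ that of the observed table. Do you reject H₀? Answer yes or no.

Margins: r₁=9, r₂=19, c₁=16, c₂=12, n=28
p_obs = C(9,7)·C(19,9)/C(28,16); sum pmf over tables with pmf ≤ p_obs
p-value (two-sided) = 0.22319
At α=0.05: p ≥ α → fail to reject H₀

reject H₀: no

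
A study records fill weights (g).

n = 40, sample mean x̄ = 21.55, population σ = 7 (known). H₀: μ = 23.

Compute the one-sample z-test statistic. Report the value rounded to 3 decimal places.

test statistic = -1.310

SE = σ/√n = 7/√40 = 1.1068
z = (x̄−μ₀)/SE = (21.55−23)/1.1068 = -1.3101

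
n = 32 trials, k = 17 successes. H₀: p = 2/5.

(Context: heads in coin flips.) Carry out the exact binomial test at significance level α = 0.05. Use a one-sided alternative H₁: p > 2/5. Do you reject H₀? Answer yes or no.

Exact binomial: n=32, k=17, p₀=2/5=0.4000
P(X≥17) from Σ C(n,i)·p₀^i·(1−p₀)^(n−i)
p-value (one-sided, H₁ greater) = 0.09197
At α=0.05: p ≥ α → fail to reject H₀

reject H₀: no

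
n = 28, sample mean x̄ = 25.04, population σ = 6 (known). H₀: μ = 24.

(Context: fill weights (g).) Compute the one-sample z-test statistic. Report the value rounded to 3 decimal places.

SE = σ/√n = 6/√28 = 1.1339
z = (x̄−μ₀)/SE = (25.04−24)/1.1339 = 0.9172

test statistic = 0.917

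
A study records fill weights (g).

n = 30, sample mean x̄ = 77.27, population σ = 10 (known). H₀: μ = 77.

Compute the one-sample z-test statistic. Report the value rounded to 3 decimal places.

SE = σ/√n = 10/√30 = 1.8257
z = (x̄−μ₀)/SE = (77.27−77)/1.8257 = 0.1479

test statistic = 0.148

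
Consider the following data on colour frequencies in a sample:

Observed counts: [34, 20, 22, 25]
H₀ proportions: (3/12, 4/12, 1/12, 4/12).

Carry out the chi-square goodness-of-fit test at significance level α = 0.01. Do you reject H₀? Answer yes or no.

n = 101; E_i = n·p_i = [25.25, 33.67, 8.42, 33.67]
χ² = (34−25.25)²/25.25 + (20−33.67)²/33.67 + (22−8.42)²/8.42 + (25−33.67)²/33.67 = 32.7327
df = 3
p-value (upper-tail) = 0.00000
At α=0.01: p < α → reject H₀

reject H₀: yes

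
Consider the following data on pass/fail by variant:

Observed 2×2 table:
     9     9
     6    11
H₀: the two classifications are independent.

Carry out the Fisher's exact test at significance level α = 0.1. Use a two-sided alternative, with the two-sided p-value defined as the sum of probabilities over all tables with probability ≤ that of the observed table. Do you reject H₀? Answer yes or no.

reject H₀: no

Margins: r₁=18, r₂=17, c₁=15, c₂=20, n=35
p_obs = C(18,9)·C(17,6)/C(35,15); sum pmf over tables with pmf ≤ p_obs
p-value (two-sided) = 0.49979
At α=0.1: p ≥ α → fail to reject H₀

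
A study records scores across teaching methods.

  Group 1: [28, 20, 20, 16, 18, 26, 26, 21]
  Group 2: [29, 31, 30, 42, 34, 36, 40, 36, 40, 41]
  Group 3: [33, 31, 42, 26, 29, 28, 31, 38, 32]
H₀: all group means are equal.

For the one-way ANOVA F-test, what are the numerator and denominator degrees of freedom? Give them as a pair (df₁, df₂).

k = 3 groups, N = 27 total
df = (k−1, N−k) = (3−1, 27−3) = (2, 24)

degrees of freedom = [2, 24]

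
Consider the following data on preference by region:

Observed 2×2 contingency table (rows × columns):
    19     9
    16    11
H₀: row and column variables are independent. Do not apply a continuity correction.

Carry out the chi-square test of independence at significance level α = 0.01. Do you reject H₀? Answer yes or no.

Row totals [28, 27], col totals [35, 20], n=55
χ² = (19−17.82)²/17.82 + (9−10.18)²/10.18 + (16−17.18)²/17.18 + (11−9.82)²/9.82 = 0.4391
df = 1
p-value (upper-tail) = 0.50755
At α=0.01: p ≥ α → fail to reject H₀

reject H₀: no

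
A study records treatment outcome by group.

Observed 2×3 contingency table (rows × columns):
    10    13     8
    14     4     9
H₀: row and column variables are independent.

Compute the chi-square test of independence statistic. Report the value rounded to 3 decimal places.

Row totals [31, 27], col totals [24, 17, 17], n=58
χ² = (10−12.83)²/12.83 + (13−9.09)²/9.09 + (8−9.09)²/9.09 + (14−11.17)²/11.17 + (4−7.91)²/7.91 + (9−7.91)²/7.91 = 5.2393
df = 2

test statistic = 5.239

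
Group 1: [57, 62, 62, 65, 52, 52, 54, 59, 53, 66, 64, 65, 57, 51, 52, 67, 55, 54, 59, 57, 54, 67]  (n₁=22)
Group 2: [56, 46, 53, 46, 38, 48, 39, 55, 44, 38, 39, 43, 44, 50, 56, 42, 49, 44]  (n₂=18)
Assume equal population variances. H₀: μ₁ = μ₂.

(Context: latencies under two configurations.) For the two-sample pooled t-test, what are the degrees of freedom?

df = n₁ + n₂ − 2 = 22 + 18 − 2 = 38

degrees of freedom = 38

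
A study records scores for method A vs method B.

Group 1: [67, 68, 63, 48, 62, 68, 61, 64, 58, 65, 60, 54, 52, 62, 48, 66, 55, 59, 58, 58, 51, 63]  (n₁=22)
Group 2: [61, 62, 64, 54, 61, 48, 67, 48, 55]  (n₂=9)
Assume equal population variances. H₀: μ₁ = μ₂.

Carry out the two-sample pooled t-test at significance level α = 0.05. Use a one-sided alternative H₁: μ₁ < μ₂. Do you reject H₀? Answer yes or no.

x̄₁=59.545, s₁=6.108, n₁=22
x̄₂=57.778, s₂=6.852, n₂=9
s_p² = [21·6.108² + 8·6.852²]/29 = 39.9659
SE = √(s_p²·(1/22+1/9)) = 2.5015
t = (59.545−57.778)/2.5015 = 0.7067
df = 29
p-value (one-sided, H₁ less) = 0.75729
At α=0.05: p ≥ α → fail to reject H₀

reject H₀: no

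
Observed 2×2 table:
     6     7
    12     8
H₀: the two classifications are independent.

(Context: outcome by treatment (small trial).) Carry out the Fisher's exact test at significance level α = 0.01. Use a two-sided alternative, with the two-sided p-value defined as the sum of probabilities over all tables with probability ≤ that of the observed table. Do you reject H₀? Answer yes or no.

reject H₀: no

Margins: r₁=13, r₂=20, c₁=18, c₂=15, n=33
p_obs = C(13,6)·C(20,12)/C(33,18); sum pmf over tables with pmf ≤ p_obs
p-value (two-sided) = 0.49284
At α=0.01: p ≥ α → fail to reject H₀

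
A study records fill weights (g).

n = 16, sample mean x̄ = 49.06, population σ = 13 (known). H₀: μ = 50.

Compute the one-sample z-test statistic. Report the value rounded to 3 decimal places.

test statistic = -0.289

SE = σ/√n = 13/√16 = 3.2500
z = (x̄−μ₀)/SE = (49.06−50)/3.2500 = -0.2892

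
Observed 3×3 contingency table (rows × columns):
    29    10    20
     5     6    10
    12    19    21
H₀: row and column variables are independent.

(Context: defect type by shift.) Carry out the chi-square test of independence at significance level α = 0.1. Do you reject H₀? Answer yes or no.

Row totals [59, 21, 52], col totals [46, 35, 51], n=132
χ² = (29−20.56)²/20.56 + (10−15.64)²/15.64 + (20−22.80)²/22.80 + (5−7.32)²/7.32 + (6−5.57)²/5.57 + (10−8.11)²/8.11 + (12−18.12)²/18.12 + (19−13.79)²/13.79 + (21−20.09)²/20.09 = 11.1286
df = 4
p-value (upper-tail) = 0.02516
At α=0.1: p < α → reject H₀

reject H₀: yes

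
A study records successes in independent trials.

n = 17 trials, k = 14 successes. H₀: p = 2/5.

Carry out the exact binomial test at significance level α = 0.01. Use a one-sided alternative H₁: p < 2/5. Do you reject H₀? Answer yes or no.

Exact binomial: n=17, k=14, p₀=2/5=0.4000
P(X≤14) from Σ C(n,i)·p₀^i·(1−p₀)^(n−i)
p-value (one-sided, H₁ less) = 0.99994
At α=0.01: p ≥ α → fail to reject H₀

reject H₀: no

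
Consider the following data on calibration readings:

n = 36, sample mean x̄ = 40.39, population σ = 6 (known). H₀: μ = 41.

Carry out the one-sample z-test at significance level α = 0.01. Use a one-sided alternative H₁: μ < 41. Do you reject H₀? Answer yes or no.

SE = σ/√n = 6/√36 = 1.0000
z = (x̄−μ₀)/SE = (40.39−41)/1.0000 = -0.6100
p-value (one-sided, H₁ less) = 0.27093
At α=0.01: p ≥ α → fail to reject H₀

reject H₀: no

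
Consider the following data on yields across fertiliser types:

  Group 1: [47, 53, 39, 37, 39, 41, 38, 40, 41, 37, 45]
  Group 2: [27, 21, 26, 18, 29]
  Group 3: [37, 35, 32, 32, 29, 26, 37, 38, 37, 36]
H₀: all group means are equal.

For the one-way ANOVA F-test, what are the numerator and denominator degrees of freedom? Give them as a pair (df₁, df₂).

k = 3 groups, N = 26 total
df = (k−1, N−k) = (3−1, 26−3) = (2, 23)

degrees of freedom = [2, 23]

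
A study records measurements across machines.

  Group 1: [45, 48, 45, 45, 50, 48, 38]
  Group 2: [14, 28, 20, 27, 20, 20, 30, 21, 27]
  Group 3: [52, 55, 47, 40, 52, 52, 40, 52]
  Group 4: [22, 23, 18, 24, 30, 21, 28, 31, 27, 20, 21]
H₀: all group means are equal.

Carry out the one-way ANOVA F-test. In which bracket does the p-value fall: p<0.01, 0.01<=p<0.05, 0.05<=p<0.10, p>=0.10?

Group means [45.57, 23.00, 48.75, 24.09], grand mean 33.743
SSB = Σnᵢ(x̄ᵢ−x̄)² = 4844.562; SSW = ΣΣ(x−x̄ᵢ)² = 730.123
MSB = 4844.562/3 = 1614.8541; MSW = 730.123/31 = 23.5524
F = MSB/MSW = 68.5644
df = (3, 31)
p-value (upper-tail) = 0.00000
→ bracket: p<0.01

p-value bracket: p<0.01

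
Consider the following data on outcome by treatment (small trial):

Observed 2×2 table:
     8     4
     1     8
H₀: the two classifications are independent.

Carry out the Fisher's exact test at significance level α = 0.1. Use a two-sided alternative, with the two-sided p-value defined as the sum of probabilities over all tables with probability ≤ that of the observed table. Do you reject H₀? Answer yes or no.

Margins: r₁=12, r₂=9, c₁=9, c₂=12, n=21
p_obs = C(12,8)·C(9,1)/C(21,9); sum pmf over tables with pmf ≤ p_obs
p-value (two-sided) = 0.02436
At α=0.1: p < α → reject H₀

reject H₀: yes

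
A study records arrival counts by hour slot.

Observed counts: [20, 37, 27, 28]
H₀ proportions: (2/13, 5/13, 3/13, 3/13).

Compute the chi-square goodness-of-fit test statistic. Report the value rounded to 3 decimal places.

test statistic = 1.533

n = 112; E_i = n·p_i = [17.23, 43.08, 25.85, 25.85]
χ² = (20−17.23)²/17.23 + (37−43.08)²/43.08 + (27−25.85)²/25.85 + (28−25.85)²/25.85 = 1.5333
df = 3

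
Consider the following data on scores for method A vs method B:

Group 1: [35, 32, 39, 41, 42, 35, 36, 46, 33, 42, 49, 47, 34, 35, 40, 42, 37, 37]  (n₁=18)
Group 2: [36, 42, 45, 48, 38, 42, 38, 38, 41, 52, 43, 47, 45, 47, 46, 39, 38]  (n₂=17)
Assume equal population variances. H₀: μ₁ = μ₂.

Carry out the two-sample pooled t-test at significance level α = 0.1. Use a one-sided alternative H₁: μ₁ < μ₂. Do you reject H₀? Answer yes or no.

x̄₁=39.000, s₁=4.971, n₁=18
x̄₂=42.647, s₂=4.499, n₂=17
s_p² = [17·4.971² + 16·4.499²]/33 = 22.5419
SE = √(s_p²·(1/18+1/17)) = 1.6057
t = (39.000−42.647)/1.6057 = -2.2713
df = 33
p-value (one-sided, H₁ less) = 0.01489
At α=0.1: p < α → reject H₀

reject H₀: yes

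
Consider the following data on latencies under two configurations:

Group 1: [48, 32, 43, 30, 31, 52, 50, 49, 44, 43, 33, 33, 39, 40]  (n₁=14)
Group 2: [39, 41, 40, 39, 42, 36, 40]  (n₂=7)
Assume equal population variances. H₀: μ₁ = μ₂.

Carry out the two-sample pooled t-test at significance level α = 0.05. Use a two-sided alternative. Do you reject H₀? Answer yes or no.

x̄₁=40.500, s₁=7.664, n₁=14
x̄₂=39.571, s₂=1.902, n₂=7
s_p² = [13·7.664² + 6·1.902²]/19 = 41.3271
SE = √(s_p²·(1/14+1/7)) = 2.9759
t = (40.500−39.571)/2.9759 = 0.3120
df = 19
p-value (two-sided) = 0.75841
At α=0.05: p ≥ α → fail to reject H₀

reject H₀: no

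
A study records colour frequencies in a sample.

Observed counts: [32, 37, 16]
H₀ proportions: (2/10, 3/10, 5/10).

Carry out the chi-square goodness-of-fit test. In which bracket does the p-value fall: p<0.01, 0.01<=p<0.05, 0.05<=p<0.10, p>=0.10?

n = 85; E_i = n·p_i = [17.00, 25.50, 42.50]
χ² = (32−17.00)²/17.00 + (37−25.50)²/25.50 + (16−42.50)²/42.50 = 34.9451
df = 2
p-value (upper-tail) = 0.00000
→ bracket: p<0.01

p-value bracket: p<0.01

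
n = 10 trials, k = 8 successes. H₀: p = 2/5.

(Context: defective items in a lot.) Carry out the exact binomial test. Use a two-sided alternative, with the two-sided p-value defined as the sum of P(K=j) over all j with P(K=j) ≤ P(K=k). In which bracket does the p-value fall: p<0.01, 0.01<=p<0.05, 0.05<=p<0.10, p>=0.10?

Exact binomial: n=10, k=8, p₀=2/5=0.4000
P(X=j) = C(n,j)·p₀^j·(1−p₀)^(n−j); p = Σ P(X=j) over j with P(X=j) ≤ P(X=8)
p-value (two-sided) = 0.01834
→ bracket: 0.01<=p<0.05

p-value bracket: 0.01<=p<0.05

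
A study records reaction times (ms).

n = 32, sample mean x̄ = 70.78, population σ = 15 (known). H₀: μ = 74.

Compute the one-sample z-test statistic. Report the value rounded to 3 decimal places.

test statistic = -1.214

SE = σ/√n = 15/√32 = 2.6517
z = (x̄−μ₀)/SE = (70.78−74)/2.6517 = -1.2143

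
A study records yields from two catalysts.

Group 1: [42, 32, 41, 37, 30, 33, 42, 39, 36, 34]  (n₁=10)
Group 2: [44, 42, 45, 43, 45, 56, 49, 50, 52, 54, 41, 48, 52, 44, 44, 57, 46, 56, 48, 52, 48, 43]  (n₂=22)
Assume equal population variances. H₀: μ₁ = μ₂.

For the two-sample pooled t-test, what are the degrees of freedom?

df = n₁ + n₂ − 2 = 10 + 22 − 2 = 30

degrees of freedom = 30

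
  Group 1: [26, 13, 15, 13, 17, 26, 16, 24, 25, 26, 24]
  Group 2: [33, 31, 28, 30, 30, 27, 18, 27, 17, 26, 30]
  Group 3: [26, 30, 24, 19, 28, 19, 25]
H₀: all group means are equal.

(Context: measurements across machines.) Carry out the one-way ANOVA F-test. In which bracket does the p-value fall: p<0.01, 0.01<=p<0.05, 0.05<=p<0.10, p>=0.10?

p-value bracket: 0.01<=p<0.05

Group means [20.45, 27.00, 24.43], grand mean 23.897
SSB = Σnᵢ(x̄ᵢ−x̄)² = 238.248; SSW = ΣΣ(x−x̄ᵢ)² = 678.442
MSB = 238.248/2 = 119.1240; MSW = 678.442/26 = 26.0939
F = MSB/MSW = 4.5652
df = (2, 26)
p-value (upper-tail) = 0.01999
→ bracket: 0.01<=p<0.05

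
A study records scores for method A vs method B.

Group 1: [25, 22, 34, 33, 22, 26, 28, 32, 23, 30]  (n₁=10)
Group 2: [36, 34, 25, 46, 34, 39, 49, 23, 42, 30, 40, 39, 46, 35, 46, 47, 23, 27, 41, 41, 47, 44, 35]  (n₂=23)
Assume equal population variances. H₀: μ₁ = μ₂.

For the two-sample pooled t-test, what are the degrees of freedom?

df = n₁ + n₂ − 2 = 10 + 23 − 2 = 31

degrees of freedom = 31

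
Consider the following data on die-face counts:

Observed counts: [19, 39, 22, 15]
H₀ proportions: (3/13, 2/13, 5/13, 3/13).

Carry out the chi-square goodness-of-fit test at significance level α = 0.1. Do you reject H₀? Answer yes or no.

reject H₀: yes

n = 95; E_i = n·p_i = [21.92, 14.62, 36.54, 21.92]
χ² = (19−21.92)²/21.92 + (39−14.62)²/14.62 + (22−36.54)²/36.54 + (15−21.92)²/21.92 = 49.0446
df = 3
p-value (upper-tail) = 0.00000
At α=0.1: p < α → reject H₀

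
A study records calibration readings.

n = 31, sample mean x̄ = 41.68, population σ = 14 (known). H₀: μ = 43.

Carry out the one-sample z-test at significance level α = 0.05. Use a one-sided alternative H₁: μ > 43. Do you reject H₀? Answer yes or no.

SE = σ/√n = 14/√31 = 2.5145
z = (x̄−μ₀)/SE = (41.68−43)/2.5145 = -0.5250
p-value (one-sided, H₁ greater) = 0.70019
At α=0.05: p ≥ α → fail to reject H₀

reject H₀: no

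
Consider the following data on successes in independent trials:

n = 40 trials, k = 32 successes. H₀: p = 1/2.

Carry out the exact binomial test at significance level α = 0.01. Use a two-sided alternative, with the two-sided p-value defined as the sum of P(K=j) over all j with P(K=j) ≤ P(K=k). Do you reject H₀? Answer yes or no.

Exact binomial: n=40, k=32, p₀=1/2=0.5000
P(X=j) = C(n,j)·p₀^j·(1−p₀)^(n−j); p = Σ P(X=j) over j with P(X=j) ≤ P(X=32)
p-value (two-sided) = 0.00018
At α=0.01: p < α → reject H₀

reject H₀: yes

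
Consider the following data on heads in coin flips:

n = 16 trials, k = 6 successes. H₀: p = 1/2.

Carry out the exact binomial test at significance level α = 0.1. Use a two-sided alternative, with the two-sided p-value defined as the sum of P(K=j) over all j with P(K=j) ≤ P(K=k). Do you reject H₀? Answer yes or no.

reject H₀: no

Exact binomial: n=16, k=6, p₀=1/2=0.5000
P(X=j) = C(n,j)·p₀^j·(1−p₀)^(n−j); p = Σ P(X=j) over j with P(X=j) ≤ P(X=6)
p-value (two-sided) = 0.45450
At α=0.1: p ≥ α → fail to reject H₀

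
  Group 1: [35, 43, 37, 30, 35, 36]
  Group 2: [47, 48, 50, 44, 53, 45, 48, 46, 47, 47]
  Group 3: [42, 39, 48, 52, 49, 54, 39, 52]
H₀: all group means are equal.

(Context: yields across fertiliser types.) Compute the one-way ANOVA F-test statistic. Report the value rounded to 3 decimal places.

test statistic = 14.797

Group means [36.00, 47.50, 46.88], grand mean 44.417
SSB = Σnᵢ(x̄ᵢ−x̄)² = 568.458; SSW = ΣΣ(x−x̄ᵢ)² = 403.375
MSB = 568.458/2 = 284.2292; MSW = 403.375/21 = 19.2083
F = MSB/MSW = 14.7972
df = (2, 21)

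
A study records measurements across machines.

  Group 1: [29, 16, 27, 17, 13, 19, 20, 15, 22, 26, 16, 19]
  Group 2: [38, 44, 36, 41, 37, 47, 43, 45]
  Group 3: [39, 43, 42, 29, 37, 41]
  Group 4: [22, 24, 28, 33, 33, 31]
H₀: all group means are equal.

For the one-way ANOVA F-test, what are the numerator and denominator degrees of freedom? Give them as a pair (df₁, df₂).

degrees of freedom = [3, 28]

k = 4 groups, N = 32 total
df = (k−1, N−k) = (4−1, 32−4) = (3, 28)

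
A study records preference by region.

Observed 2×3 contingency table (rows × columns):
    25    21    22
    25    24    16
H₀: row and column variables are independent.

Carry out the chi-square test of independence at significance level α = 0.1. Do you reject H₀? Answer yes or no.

reject H₀: no

Row totals [68, 65], col totals [50, 45, 38], n=133
χ² = (25−25.56)²/25.56 + (21−23.01)²/23.01 + (22−19.43)²/19.43 + (25−24.44)²/24.44 + (24−21.99)²/21.99 + (16−18.57)²/18.57 = 1.0802
df = 2
p-value (upper-tail) = 0.58268
At α=0.1: p ≥ α → fail to reject H₀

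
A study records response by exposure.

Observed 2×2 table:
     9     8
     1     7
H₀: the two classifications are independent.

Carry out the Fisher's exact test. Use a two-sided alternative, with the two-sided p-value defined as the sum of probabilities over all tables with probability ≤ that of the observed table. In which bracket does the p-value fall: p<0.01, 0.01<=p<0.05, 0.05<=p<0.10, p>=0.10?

Margins: r₁=17, r₂=8, c₁=10, c₂=15, n=25
p_obs = C(17,9)·C(8,1)/C(25,10); sum pmf over tables with pmf ≤ p_obs
p-value (two-sided) = 0.08754
→ bracket: 0.05<=p<0.10

p-value bracket: 0.05<=p<0.10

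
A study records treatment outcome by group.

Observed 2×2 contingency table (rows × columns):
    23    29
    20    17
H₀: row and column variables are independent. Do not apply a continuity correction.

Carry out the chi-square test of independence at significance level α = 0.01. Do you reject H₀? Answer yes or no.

reject H₀: no

Row totals [52, 37], col totals [43, 46], n=89
χ² = (23−25.12)²/25.12 + (29−26.88)²/26.88 + (20−17.88)²/17.88 + (17−19.12)²/19.12 = 0.8354
df = 1
p-value (upper-tail) = 0.36072
At α=0.01: p ≥ α → fail to reject H₀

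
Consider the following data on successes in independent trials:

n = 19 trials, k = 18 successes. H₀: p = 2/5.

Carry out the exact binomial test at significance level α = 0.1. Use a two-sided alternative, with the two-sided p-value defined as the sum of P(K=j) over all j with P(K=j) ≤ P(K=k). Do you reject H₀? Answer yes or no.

reject H₀: yes

Exact binomial: n=19, k=18, p₀=2/5=0.4000
P(X=j) = C(n,j)·p₀^j·(1−p₀)^(n−j); p = Σ P(X=j) over j with P(X=j) ≤ P(X=18)
p-value (two-sided) = 0.00000
At α=0.1: p < α → reject H₀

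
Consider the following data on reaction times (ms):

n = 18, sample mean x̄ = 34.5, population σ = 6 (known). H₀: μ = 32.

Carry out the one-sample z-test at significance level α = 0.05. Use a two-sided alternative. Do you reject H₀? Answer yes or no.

SE = σ/√n = 6/√18 = 1.4142
z = (x̄−μ₀)/SE = (34.5−32)/1.4142 = 1.7678
p-value (two-sided) = 0.07710
At α=0.05: p ≥ α → fail to reject H₀

reject H₀: no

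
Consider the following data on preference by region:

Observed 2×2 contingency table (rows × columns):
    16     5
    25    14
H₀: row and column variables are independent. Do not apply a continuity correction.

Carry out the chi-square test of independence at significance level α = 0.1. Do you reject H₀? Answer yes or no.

Row totals [21, 39], col totals [41, 19], n=60
χ² = (16−14.35)²/14.35 + (5−6.65)²/6.65 + (25−26.65)²/26.65 + (14−12.35)²/12.35 = 0.9217
df = 1
p-value (upper-tail) = 0.33702
At α=0.1: p ≥ α → fail to reject H₀

reject H₀: no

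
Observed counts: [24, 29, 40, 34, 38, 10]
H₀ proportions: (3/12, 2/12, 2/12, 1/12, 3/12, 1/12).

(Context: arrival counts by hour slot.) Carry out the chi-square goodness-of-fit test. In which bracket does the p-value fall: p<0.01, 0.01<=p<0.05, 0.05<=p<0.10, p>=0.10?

p-value bracket: p<0.01

n = 175; E_i = n·p_i = [43.75, 29.17, 29.17, 14.58, 43.75, 14.58]
χ² = (24−43.75)²/43.75 + (29−29.17)²/29.17 + (40−29.17)²/29.17 + (34−14.58)²/14.58 + (38−43.75)²/43.75 + (10−14.58)²/14.58 = 40.9886
df = 5
p-value (upper-tail) = 0.00000
→ bracket: p<0.01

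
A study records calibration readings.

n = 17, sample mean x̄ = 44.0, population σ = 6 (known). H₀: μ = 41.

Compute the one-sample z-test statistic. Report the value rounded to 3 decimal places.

SE = σ/√n = 6/√17 = 1.4552
z = (x̄−μ₀)/SE = (44.0−41)/1.4552 = 2.0616

test statistic = 2.062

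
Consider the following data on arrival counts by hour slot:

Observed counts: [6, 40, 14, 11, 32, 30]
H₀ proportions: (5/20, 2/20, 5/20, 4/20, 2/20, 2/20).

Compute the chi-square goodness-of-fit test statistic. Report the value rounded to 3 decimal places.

n = 133; E_i = n·p_i = [33.25, 13.30, 33.25, 26.60, 13.30, 13.30]
χ² = (6−33.25)²/33.25 + (40−13.30)²/13.30 + (14−33.25)²/33.25 + (11−26.60)²/26.60 + (32−13.30)²/13.30 + (30−13.30)²/13.30 = 143.4887
df = 5

test statistic = 143.489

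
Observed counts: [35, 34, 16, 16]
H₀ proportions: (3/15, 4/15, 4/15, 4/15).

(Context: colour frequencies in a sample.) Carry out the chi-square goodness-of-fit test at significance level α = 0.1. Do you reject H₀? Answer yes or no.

reject H₀: yes

n = 101; E_i = n·p_i = [20.20, 26.93, 26.93, 26.93]
χ² = (35−20.20)²/20.20 + (34−26.93)²/26.93 + (16−26.93)²/26.93 + (16−26.93)²/26.93 = 21.5743
df = 3
p-value (upper-tail) = 0.00008
At α=0.1: p < α → reject H₀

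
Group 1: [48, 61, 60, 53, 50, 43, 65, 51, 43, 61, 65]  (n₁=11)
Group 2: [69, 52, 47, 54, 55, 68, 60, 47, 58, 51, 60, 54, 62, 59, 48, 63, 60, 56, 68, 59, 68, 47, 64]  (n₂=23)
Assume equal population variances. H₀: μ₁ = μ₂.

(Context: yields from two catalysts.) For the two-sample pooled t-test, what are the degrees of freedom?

degrees of freedom = 32

df = n₁ + n₂ − 2 = 11 + 23 − 2 = 32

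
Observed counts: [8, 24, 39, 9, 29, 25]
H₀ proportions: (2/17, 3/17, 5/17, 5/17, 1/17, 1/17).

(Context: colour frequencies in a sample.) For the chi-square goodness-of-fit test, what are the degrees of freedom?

degrees of freedom = 5

df = k − 1 = 6 − 1 = 5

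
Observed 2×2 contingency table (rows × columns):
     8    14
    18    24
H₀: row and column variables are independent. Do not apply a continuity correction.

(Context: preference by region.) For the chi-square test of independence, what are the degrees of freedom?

degrees of freedom = 1

df = (r−1)(c−1) = (2−1)·(2−1) = 1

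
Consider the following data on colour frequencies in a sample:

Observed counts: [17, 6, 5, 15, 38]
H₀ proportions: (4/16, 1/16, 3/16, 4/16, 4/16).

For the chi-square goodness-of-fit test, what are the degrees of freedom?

degrees of freedom = 4

df = k − 1 = 5 − 1 = 4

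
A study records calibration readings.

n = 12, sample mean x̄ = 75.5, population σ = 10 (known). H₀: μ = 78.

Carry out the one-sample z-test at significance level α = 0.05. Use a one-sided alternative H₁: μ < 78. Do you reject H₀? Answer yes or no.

SE = σ/√n = 10/√12 = 2.8868
z = (x̄−μ₀)/SE = (75.5−78)/2.8868 = -0.8660
p-value (one-sided, H₁ less) = 0.19324
At α=0.05: p ≥ α → fail to reject H₀

reject H₀: no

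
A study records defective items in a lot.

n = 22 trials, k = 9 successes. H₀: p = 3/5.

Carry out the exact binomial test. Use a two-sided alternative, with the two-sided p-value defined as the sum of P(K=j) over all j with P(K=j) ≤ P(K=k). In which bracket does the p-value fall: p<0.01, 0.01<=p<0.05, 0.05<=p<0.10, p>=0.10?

p-value bracket: 0.05<=p<0.10

Exact binomial: n=22, k=9, p₀=3/5=0.6000
P(X=j) = C(n,j)·p₀^j·(1−p₀)^(n−j); p = Σ P(X=j) over j with P(X=j) ≤ P(X=9)
p-value (two-sided) = 0.08169
→ bracket: 0.05<=p<0.10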